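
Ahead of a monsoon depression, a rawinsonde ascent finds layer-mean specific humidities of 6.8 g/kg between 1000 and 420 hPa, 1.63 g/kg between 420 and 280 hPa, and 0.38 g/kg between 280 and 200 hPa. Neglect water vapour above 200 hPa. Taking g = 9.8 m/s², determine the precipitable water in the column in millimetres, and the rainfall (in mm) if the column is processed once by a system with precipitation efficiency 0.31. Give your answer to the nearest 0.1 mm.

PW ≈ 42.9 mm; rainfall ≈ 13.3 mm

Precipitable water is the column-integrated vapour mass per unit area: PW = (1/g) Σ q̄ Δp, with q in kg/kg and Δp in Pa (1 kg/m² of water = 1 mm).
Layer 1000–420 hPa: Δp = 580 hPa = 58000 Pa, q̄ = 0.0068 kg/kg → 0.0068 × 58000 / 9.8 = 40.24 mm
Layer 420–280 hPa: Δp = 140 hPa = 14000 Pa, q̄ = 0.00163 kg/kg → 0.00163 × 14000 / 9.8 = 2.33 mm
Layer 280–200 hPa: Δp = 80 hPa = 8000 Pa, q̄ = 0.00038 kg/kg → 0.00038 × 8000 / 9.8 = 0.31 mm
PW = 40.24 + 2.33 + 0.31 = 42.88 ≈ 42.9 mm.
Rainfall = ε × PW = 0.31 × 42.9 = 13.3 mm.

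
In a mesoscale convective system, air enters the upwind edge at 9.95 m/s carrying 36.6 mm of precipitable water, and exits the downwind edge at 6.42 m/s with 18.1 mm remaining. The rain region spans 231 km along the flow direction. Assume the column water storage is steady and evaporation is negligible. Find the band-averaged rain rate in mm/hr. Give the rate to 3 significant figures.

Column moisture flux per unit crosswind length is F = V × PW.
Inflow: F_in = 9.95 × 36.6 = 364.17 mm·m/s
Outflow: F_out = 6.42 × 18.1 = 116.202 mm·m/s
Steady-state rate R = (F_in − F_out)/L = (364.17 − 116.202) / 231000 m = 1.073e-03 mm/s.
R = 1.073e-03 × 3600 = 3.86 mm/hr.

R ≈ 3.86 mm/hr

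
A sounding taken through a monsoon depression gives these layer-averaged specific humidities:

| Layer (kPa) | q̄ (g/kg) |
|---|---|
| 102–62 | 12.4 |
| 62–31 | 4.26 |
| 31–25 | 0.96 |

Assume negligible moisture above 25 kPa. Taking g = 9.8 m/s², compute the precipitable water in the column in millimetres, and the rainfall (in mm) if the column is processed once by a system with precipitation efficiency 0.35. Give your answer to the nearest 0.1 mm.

PW ≈ 64.7 mm; rainfall ≈ 22.6 mm

Precipitable water is the column-integrated vapour mass per unit area: PW = (1/g) Σ q̄ Δp, with q in kg/kg and Δp in Pa (1 kg/m² of water = 1 mm).
Layer 102–62 kPa: Δp = 400 hPa = 40000 Pa, q̄ = 0.0124 kg/kg → 0.0124 × 40000 / 9.8 = 50.61 mm
Layer 62–31 kPa: Δp = 310 hPa = 31000 Pa, q̄ = 0.00426 kg/kg → 0.00426 × 31000 / 9.8 = 13.48 mm
Layer 31–25 kPa: Δp = 60 hPa = 6000 Pa, q̄ = 0.00096 kg/kg → 0.00096 × 6000 / 9.8 = 0.59 mm
PW = 50.61 + 13.48 + 0.59 = 64.68 ≈ 64.7 mm.
Rainfall = ε × PW = 0.35 × 64.7 = 22.6 mm.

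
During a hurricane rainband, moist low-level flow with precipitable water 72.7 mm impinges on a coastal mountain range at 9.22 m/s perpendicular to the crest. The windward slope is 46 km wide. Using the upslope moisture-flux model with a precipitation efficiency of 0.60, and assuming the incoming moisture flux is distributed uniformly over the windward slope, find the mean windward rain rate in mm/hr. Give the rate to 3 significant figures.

Incoming column moisture flux per unit ridge length: F = V × PW = 9.22 × 72.7 = 670.294 mm·m/s.
Spread over the 46 km slope with efficiency ε = 0.60: R = ε·F/W = 0.60 × 670.294 / 46000 m = 8.743e-03 mm/s.
R = 8.743e-03 × 3600 = 31.5 mm/hr.

R ≈ 31.5 mm/hr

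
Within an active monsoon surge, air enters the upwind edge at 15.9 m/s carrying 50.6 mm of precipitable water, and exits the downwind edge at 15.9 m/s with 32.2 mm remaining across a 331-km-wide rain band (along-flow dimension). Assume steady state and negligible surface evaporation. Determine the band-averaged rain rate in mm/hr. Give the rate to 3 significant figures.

Column moisture flux per unit crosswind length is F = V × PW.
Inflow: F_in = 15.9 × 50.6 = 804.54 mm·m/s
Outflow: F_out = 15.9 × 32.2 = 511.98 mm·m/s
Steady-state rate R = (F_in − F_out)/L = (804.54 − 511.98) / 331000 m = 8.839e-04 mm/s.
R = 8.839e-04 × 3600 = 3.18 mm/hr.

R ≈ 3.18 mm/hr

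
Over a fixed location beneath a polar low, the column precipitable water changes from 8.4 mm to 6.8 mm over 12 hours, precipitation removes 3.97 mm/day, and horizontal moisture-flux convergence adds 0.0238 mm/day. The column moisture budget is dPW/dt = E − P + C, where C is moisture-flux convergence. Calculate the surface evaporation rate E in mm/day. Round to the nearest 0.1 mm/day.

dPW/dt = (6.8 − 8.4) mm / (12/24 day) = -3.200 mm/day.
E = dPW/dt + P − C = (-3.200) + 3.97 − (0.0238) = 0.7 mm/day.

E ≈ 0.7 mm/day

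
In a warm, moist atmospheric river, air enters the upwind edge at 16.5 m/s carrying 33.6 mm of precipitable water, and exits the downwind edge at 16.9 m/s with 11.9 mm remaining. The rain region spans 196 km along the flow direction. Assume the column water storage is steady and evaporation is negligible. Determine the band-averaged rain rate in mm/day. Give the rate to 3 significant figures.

Column moisture flux per unit crosswind length is F = V × PW.
Inflow: F_in = 16.5 × 33.6 = 554.4 mm·m/s
Outflow: F_out = 16.9 × 11.9 = 201.11 mm·m/s
Steady-state rate R = (F_in − F_out)/L = (554.4 − 201.11) / 196000 m = 1.802e-03 mm/s.
R = 1.802e-03 × 3600 × 24 = 156 mm/day.

R ≈ 156 mm/day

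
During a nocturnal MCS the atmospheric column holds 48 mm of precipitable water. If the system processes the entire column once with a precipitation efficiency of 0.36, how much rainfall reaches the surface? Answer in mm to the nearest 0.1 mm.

rainfall ≈ 17.3 mm

Rainfall = ε × PW = 0.36 × 48 = 17.3 mm.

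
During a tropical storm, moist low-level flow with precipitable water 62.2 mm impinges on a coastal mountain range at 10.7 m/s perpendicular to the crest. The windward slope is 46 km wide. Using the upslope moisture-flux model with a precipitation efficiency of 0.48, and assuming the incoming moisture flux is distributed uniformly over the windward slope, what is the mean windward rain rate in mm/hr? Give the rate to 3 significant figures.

Incoming column moisture flux per unit ridge length: F = V × PW = 10.7 × 62.2 = 665.54 mm·m/s.
Spread over the 46 km slope with efficiency ε = 0.48: R = ε·F/W = 0.48 × 665.54 / 46000 m = 6.945e-03 mm/s.
R = 6.945e-03 × 3600 = 25.0 mm/hr.

R ≈ 25.0 mm/hr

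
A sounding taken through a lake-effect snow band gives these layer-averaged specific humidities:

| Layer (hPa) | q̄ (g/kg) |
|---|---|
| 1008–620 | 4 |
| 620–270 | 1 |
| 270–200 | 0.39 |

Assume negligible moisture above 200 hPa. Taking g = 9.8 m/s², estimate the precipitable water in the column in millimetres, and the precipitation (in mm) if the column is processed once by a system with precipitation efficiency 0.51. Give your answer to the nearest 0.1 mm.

Precipitable water is the column-integrated vapour mass per unit area: PW = (1/g) Σ q̄ Δp, with q in kg/kg and Δp in Pa (1 kg/m² of water = 1 mm).
Layer 1008–620 hPa: Δp = 388 hPa = 38800 Pa, q̄ = 0.004 kg/kg → 0.004 × 38800 / 9.8 = 15.84 mm
Layer 620–270 hPa: Δp = 350 hPa = 35000 Pa, q̄ = 0.001 kg/kg → 0.001 × 35000 / 9.8 = 3.57 mm
Layer 270–200 hPa: Δp = 70 hPa = 7000 Pa, q̄ = 0.00039 kg/kg → 0.00039 × 7000 / 9.8 = 0.28 mm
PW = 15.84 + 3.57 + 0.28 = 19.69 ≈ 19.7 mm.
Precipitation = ε × PW = 0.51 × 19.7 = 10.0 mm.

PW ≈ 19.7 mm; precipitation ≈ 10.0 mm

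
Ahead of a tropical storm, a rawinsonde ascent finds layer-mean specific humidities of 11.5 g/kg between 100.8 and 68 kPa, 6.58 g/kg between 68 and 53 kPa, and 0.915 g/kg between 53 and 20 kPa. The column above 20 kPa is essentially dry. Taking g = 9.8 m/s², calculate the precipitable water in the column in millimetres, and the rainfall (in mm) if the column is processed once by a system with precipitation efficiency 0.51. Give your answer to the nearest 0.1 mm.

Precipitable water is the column-integrated vapour mass per unit area: PW = (1/g) Σ q̄ Δp, with q in kg/kg and Δp in Pa (1 kg/m² of water = 1 mm).
Layer 100.8–68 kPa: Δp = 328 hPa = 32800 Pa, q̄ = 0.0115 kg/kg → 0.0115 × 32800 / 9.8 = 38.49 mm
Layer 68–53 kPa: Δp = 150 hPa = 15000 Pa, q̄ = 0.00658 kg/kg → 0.00658 × 15000 / 9.8 = 10.07 mm
Layer 53–20 kPa: Δp = 330 hPa = 33000 Pa, q̄ = 0.000915 kg/kg → 0.000915 × 33000 / 9.8 = 3.08 mm
PW = 38.49 + 10.07 + 3.08 = 51.64 ≈ 51.6 mm.
Rainfall = ε × PW = 0.51 × 51.6 = 26.3 mm.

PW ≈ 51.6 mm; rainfall ≈ 26.3 mm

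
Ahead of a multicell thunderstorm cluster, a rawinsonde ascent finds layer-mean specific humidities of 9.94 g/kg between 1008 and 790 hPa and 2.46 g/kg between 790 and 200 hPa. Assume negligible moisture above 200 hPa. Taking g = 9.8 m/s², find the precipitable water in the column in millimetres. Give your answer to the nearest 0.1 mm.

Precipitable water is the column-integrated vapour mass per unit area: PW = (1/g) Σ q̄ Δp, with q in kg/kg and Δp in Pa (1 kg/m² of water = 1 mm).
Layer 1008–790 hPa: Δp = 218 hPa = 21800 Pa, q̄ = 0.00994 kg/kg → 0.00994 × 21800 / 9.8 = 22.11 mm
Layer 790–200 hPa: Δp = 590 hPa = 59000 Pa, q̄ = 0.00246 kg/kg → 0.00246 × 59000 / 9.8 = 14.81 mm
PW = 22.11 + 14.81 = 36.92 ≈ 36.9 mm.

PW ≈ 36.9 mm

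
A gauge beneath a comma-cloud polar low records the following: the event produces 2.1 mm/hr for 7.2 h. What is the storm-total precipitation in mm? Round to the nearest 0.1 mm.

Total = Σ Rᵢ Δtᵢ = 2.1 × 7.2
      = 15.12 = 15.1 mm.

total ≈ 15.1 mm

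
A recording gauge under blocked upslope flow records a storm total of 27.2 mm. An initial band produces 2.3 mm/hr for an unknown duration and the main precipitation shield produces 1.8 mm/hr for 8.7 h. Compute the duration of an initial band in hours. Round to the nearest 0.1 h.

Known phases: 1.8 × 8.7 = 15.66 mm.
Remaining depth = 27.2 − 15.66 = 11.54 mm.
Duration = 11.54 / 2.3 = 5.0 h.

duration ≈ 5.0 h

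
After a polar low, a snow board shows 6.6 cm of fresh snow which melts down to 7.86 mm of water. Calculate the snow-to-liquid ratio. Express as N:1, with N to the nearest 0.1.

Ratio = snow depth / SWE = 66 mm / 7.86 mm = 8.4, i.e. 8.4:1.

ratio ≈ 8.4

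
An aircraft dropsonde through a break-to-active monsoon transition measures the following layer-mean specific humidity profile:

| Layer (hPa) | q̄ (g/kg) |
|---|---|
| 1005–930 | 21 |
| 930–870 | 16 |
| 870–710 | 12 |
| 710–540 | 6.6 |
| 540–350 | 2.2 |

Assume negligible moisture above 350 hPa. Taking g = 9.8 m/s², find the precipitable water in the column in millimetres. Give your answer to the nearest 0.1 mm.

Precipitable water is the column-integrated vapour mass per unit area: PW = (1/g) Σ q̄ Δp, with q in kg/kg and Δp in Pa (1 kg/m² of water = 1 mm).
Layer 1005–930 hPa: Δp = 75 hPa = 7500 Pa, q̄ = 0.021 kg/kg → 0.021 × 7500 / 9.8 = 16.07 mm
Layer 930–870 hPa: Δp = 60 hPa = 6000 Pa, q̄ = 0.016 kg/kg → 0.016 × 6000 / 9.8 = 9.80 mm
Layer 870–710 hPa: Δp = 160 hPa = 16000 Pa, q̄ = 0.012 kg/kg → 0.012 × 16000 / 9.8 = 19.59 mm
Layer 710–540 hPa: Δp = 170 hPa = 17000 Pa, q̄ = 0.0066 kg/kg → 0.0066 × 17000 / 9.8 = 11.45 mm
Layer 540–350 hPa: Δp = 190 hPa = 19000 Pa, q̄ = 0.0022 kg/kg → 0.0022 × 19000 / 9.8 = 4.27 mm
PW = 16.07 + 9.80 + 19.59 + 11.45 + 4.27 = 61.18 ≈ 61.2 mm.

PW ≈ 61.2 mm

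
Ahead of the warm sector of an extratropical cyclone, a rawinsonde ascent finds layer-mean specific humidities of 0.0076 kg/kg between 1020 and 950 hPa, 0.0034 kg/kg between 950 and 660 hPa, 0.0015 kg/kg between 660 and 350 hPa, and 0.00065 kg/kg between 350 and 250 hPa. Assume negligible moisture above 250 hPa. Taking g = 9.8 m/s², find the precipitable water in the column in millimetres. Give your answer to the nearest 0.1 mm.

PW ≈ 20.9 mm

Precipitable water is the column-integrated vapour mass per unit area: PW = (1/g) Σ q̄ Δp, with q in kg/kg and Δp in Pa (1 kg/m² of water = 1 mm).
Layer 1020–950 hPa: Δp = 70 hPa = 7000 Pa, q̄ = 0.0076 kg/kg → 0.0076 × 7000 / 9.8 = 5.43 mm
Layer 950–660 hPa: Δp = 290 hPa = 29000 Pa, q̄ = 0.0034 kg/kg → 0.0034 × 29000 / 9.8 = 10.06 mm
Layer 660–350 hPa: Δp = 310 hPa = 31000 Pa, q̄ = 0.0015 kg/kg → 0.0015 × 31000 / 9.8 = 4.74 mm
Layer 350–250 hPa: Δp = 100 hPa = 10000 Pa, q̄ = 0.00065 kg/kg → 0.00065 × 10000 / 9.8 = 0.66 mm
PW = 5.43 + 10.06 + 4.74 + 0.66 = 20.89 ≈ 20.9 mm.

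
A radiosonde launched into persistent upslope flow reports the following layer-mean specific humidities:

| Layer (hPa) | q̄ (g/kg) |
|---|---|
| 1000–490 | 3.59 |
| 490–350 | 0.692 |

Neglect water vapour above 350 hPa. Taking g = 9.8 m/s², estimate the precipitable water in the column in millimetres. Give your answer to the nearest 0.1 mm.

PW ≈ 19.7 mm

Precipitable water is the column-integrated vapour mass per unit area: PW = (1/g) Σ q̄ Δp, with q in kg/kg and Δp in Pa (1 kg/m² of water = 1 mm).
Layer 1000–490 hPa: Δp = 510 hPa = 51000 Pa, q̄ = 0.00359 kg/kg → 0.00359 × 51000 / 9.8 = 18.68 mm
Layer 490–350 hPa: Δp = 140 hPa = 14000 Pa, q̄ = 0.000692 kg/kg → 0.000692 × 14000 / 9.8 = 0.99 mm
PW = 18.68 + 0.99 = 19.67 ≈ 19.7 mm.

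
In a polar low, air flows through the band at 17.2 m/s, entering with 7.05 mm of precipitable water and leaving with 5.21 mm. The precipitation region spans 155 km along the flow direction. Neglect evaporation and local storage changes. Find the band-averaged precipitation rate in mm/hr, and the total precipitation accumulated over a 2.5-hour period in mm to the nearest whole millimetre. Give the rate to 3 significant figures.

R ≈ 0.735 mm/hr; total ≈ 2 mm

Column moisture flux per unit crosswind length is F = V × PW.
Inflow: F_in = 17.2 × 7.05 = 121.26 mm·m/s
Outflow: F_out = 17.2 × 5.21 = 89.612 mm·m/s
Steady-state rate R = (F_in − F_out)/L = (121.26 − 89.612) / 155000 m = 2.042e-04 mm/s.
R = 2.042e-04 × 3600 = 0.735 mm/hr.
Over 2.5 h: total = 0.735 × 2.5 = 1.8375 ≈ 2 mm.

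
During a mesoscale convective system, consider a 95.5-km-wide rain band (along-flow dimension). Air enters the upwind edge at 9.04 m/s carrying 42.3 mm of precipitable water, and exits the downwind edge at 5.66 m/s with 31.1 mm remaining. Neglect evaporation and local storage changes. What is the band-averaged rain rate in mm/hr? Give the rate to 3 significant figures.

Column moisture flux per unit crosswind length is F = V × PW.
Inflow: F_in = 9.04 × 42.3 = 382.392 mm·m/s
Outflow: F_out = 5.66 × 31.1 = 176.026 mm·m/s
Steady-state rate R = (F_in − F_out)/L = (382.392 − 176.026) / 95500 m = 2.161e-03 mm/s.
R = 2.161e-03 × 3600 = 7.78 mm/hr.

R ≈ 7.78 mm/hr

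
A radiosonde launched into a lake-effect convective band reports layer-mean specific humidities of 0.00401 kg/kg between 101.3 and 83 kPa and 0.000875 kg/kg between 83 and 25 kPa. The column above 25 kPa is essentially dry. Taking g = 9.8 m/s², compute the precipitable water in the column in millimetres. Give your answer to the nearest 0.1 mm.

PW ≈ 12.7 mm

Precipitable water is the column-integrated vapour mass per unit area: PW = (1/g) Σ q̄ Δp, with q in kg/kg and Δp in Pa (1 kg/m² of water = 1 mm).
Layer 101.3–83 kPa: Δp = 183 hPa = 18300 Pa, q̄ = 0.00401 kg/kg → 0.00401 × 18300 / 9.8 = 7.49 mm
Layer 83–25 kPa: Δp = 580 hPa = 58000 Pa, q̄ = 0.000875 kg/kg → 0.000875 × 58000 / 9.8 = 5.18 mm
PW = 7.49 + 5.18 = 12.67 ≈ 12.7 mm.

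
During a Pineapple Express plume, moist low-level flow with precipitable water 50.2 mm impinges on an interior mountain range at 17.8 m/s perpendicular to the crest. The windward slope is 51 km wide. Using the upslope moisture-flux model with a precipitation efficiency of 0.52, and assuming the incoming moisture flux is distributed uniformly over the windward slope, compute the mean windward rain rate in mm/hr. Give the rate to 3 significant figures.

Incoming column moisture flux per unit ridge length: F = V × PW = 17.8 × 50.2 = 893.56 mm·m/s.
Spread over the 51 km slope with efficiency ε = 0.52: R = ε·F/W = 0.52 × 893.56 / 51000 m = 9.111e-03 mm/s.
R = 9.111e-03 × 3600 = 32.8 mm/hr.

R ≈ 32.8 mm/hr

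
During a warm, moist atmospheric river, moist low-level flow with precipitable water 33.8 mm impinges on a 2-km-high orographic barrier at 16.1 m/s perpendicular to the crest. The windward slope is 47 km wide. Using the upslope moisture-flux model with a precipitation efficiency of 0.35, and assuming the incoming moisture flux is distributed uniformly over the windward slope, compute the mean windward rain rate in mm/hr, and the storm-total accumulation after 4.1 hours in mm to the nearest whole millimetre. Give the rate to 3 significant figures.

Incoming column moisture flux per unit ridge length: F = V × PW = 16.1 × 33.8 = 544.18 mm·m/s.
Spread over the 47 km slope with efficiency ε = 0.35: R = ε·F/W = 0.35 × 544.18 / 47000 m = 4.052e-03 mm/s.
R = 4.052e-03 × 3600 = 14.6 mm/hr.
Over 4.1 h: total = 14.6 × 4.1 = 59.86 ≈ 60 mm.

R ≈ 14.6 mm/hr; total ≈ 60 mm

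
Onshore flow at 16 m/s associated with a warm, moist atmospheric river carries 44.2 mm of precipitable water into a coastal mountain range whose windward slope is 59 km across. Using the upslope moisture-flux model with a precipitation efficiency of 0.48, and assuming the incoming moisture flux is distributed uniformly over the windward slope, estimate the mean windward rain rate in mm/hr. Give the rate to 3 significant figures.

R ≈ 20.7 mm/hr

Incoming column moisture flux per unit ridge length: F = V × PW = 16 × 44.2 = 707.2 mm·m/s.
Spread over the 59 km slope with efficiency ε = 0.48: R = ε·F/W = 0.48 × 707.2 / 59000 m = 5.753e-03 mm/s.
R = 5.753e-03 × 3600 = 20.7 mm/hr.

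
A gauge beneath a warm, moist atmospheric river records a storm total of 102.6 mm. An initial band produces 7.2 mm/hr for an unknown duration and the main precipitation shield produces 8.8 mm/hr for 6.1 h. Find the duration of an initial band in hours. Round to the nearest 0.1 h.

Known phases: 8.8 × 6.1 = 53.68 mm.
Remaining depth = 102.6 − 53.68 = 48.92 mm.
Duration = 48.92 / 7.2 = 6.8 h.

duration ≈ 6.8 h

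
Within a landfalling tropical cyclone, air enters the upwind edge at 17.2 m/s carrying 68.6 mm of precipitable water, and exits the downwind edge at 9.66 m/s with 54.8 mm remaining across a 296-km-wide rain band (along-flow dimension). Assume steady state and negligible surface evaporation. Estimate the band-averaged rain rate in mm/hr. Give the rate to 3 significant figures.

R ≈ 7.91 mm/hr

Column moisture flux per unit crosswind length is F = V × PW.
Inflow: F_in = 17.2 × 68.6 = 1179.92 mm·m/s
Outflow: F_out = 9.66 × 54.8 = 529.368 mm·m/s
Steady-state rate R = (F_in − F_out)/L = (1179.92 − 529.368) / 296000 m = 2.198e-03 mm/s.
R = 2.198e-03 × 3600 = 7.91 mm/hr.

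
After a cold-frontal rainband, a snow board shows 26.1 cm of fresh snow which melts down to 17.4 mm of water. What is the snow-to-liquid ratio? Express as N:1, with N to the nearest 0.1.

Ratio = snow depth / SWE = 261 mm / 17.4 mm = 15.0, i.e. 15.0:1.

ratio ≈ 15.0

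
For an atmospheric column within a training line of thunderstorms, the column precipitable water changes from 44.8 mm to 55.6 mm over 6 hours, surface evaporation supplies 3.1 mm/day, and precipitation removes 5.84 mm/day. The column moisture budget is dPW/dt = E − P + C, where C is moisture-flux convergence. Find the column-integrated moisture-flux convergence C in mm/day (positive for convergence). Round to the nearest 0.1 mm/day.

dPW/dt = (55.6 − 44.8) mm / (6/24 day) = +43.200 mm/day.
C = dPW/dt − E + P = (+43.200) − 3.1 + 5.84 = 45.9 mm/day.

C ≈ 45.9 mm/day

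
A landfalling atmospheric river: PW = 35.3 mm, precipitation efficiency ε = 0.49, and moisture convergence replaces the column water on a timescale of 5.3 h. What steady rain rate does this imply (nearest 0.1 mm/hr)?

R ≈ 3.3 mm/hr

Each overturning extracts ε × PW = 0.49 × 35.3 = 17.297 mm.
Rate = ε·PW / τ = 17.297 / 5.3 h = 3.3 mm/hr.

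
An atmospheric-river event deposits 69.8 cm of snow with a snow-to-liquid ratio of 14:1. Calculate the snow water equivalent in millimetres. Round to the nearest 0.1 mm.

SWE ≈ 49.9 mm

SWE = snow depth / ratio = 69.8 cm / 14 = 4.986 cm = 49.9 mm.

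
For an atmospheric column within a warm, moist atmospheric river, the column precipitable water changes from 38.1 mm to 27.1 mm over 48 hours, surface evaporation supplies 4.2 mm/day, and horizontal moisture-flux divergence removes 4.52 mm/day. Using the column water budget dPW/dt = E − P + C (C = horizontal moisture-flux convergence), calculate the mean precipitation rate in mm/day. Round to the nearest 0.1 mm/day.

dPW/dt = (27.1 − 38.1) mm / (48/24 day) = -5.500 mm/day.
P = E + C − dPW/dt = 4.2 + (-4.52) − (-5.500) = 5.2 mm/day.

P ≈ 5.2 mm/day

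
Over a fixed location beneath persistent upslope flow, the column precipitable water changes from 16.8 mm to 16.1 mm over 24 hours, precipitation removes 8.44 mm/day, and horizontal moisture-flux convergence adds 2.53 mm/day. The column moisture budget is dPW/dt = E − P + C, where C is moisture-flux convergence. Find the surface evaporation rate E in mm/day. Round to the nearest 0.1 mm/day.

dPW/dt = (16.1 − 16.8) mm / (24/24 day) = -0.700 mm/day.
E = dPW/dt + P − C = (-0.700) + 8.44 − (2.53) = 5.2 mm/day.

E ≈ 5.2 mm/day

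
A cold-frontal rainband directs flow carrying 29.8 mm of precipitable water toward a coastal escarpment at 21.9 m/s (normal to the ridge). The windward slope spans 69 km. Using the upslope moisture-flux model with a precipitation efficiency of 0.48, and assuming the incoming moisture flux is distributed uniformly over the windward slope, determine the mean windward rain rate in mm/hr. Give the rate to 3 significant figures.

Incoming column moisture flux per unit ridge length: F = V × PW = 21.9 × 29.8 = 652.62 mm·m/s.
Spread over the 69 km slope with efficiency ε = 0.48: R = ε·F/W = 0.48 × 652.62 / 69000 m = 4.540e-03 mm/s.
R = 4.540e-03 × 3600 = 16.3 mm/hr.

R ≈ 16.3 mm/hr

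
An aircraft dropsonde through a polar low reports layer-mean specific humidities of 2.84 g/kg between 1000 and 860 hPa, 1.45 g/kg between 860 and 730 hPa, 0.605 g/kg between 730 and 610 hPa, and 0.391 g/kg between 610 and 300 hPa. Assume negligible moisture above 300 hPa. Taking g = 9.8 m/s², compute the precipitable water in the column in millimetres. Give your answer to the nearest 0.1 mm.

PW ≈ 8.0 mm

Precipitable water is the column-integrated vapour mass per unit area: PW = (1/g) Σ q̄ Δp, with q in kg/kg and Δp in Pa (1 kg/m² of water = 1 mm).
Layer 1000–860 hPa: Δp = 140 hPa = 14000 Pa, q̄ = 0.00284 kg/kg → 0.00284 × 14000 / 9.8 = 4.06 mm
Layer 860–730 hPa: Δp = 130 hPa = 13000 Pa, q̄ = 0.00145 kg/kg → 0.00145 × 13000 / 9.8 = 1.92 mm
Layer 730–610 hPa: Δp = 120 hPa = 12000 Pa, q̄ = 0.000605 kg/kg → 0.000605 × 12000 / 9.8 = 0.74 mm
Layer 610–300 hPa: Δp = 310 hPa = 31000 Pa, q̄ = 0.000391 kg/kg → 0.000391 × 31000 / 9.8 = 1.24 mm
PW = 4.06 + 1.92 + 0.74 + 1.24 = 7.96 ≈ 8.0 mm.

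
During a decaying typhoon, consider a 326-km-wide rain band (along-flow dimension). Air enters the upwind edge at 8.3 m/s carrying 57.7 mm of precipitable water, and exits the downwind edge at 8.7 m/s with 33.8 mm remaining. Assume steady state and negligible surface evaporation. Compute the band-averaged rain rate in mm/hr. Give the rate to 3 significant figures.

Column moisture flux per unit crosswind length is F = V × PW.
Inflow: F_in = 8.3 × 57.7 = 478.91 mm·m/s
Outflow: F_out = 8.7 × 33.8 = 294.06 mm·m/s
Steady-state rate R = (F_in − F_out)/L = (478.91 − 294.06) / 326000 m = 5.670e-04 mm/s.
R = 5.670e-04 × 3600 = 2.04 mm/hr.

R ≈ 2.04 mm/hr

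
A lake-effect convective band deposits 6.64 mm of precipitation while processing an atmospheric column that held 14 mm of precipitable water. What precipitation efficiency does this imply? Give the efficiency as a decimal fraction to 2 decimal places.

ε ≈ 0.47

ε = precipitation / PW = 6.64 / 14 = 0.47.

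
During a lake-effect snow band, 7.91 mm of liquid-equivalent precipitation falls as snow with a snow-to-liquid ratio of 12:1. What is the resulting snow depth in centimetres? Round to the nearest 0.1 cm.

snow depth ≈ 9.5 cm

Snow depth = liquid × ratio = 7.91 mm × 12 = 94.92 mm = 9.5 cm.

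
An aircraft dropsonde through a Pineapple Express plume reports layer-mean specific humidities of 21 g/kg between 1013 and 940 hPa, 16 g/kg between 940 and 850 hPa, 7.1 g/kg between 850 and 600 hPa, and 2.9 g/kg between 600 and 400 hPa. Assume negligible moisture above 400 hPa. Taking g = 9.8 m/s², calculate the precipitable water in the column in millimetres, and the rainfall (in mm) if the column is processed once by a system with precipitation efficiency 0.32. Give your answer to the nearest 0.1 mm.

PW ≈ 54.4 mm; rainfall ≈ 17.4 mm

Precipitable water is the column-integrated vapour mass per unit area: PW = (1/g) Σ q̄ Δp, with q in kg/kg and Δp in Pa (1 kg/m² of water = 1 mm).
Layer 1013–940 hPa: Δp = 73 hPa = 7300 Pa, q̄ = 0.021 kg/kg → 0.021 × 7300 / 9.8 = 15.64 mm
Layer 940–850 hPa: Δp = 90 hPa = 9000 Pa, q̄ = 0.016 kg/kg → 0.016 × 9000 / 9.8 = 14.69 mm
Layer 850–600 hPa: Δp = 250 hPa = 25000 Pa, q̄ = 0.0071 kg/kg → 0.0071 × 25000 / 9.8 = 18.11 mm
Layer 600–400 hPa: Δp = 200 hPa = 20000 Pa, q̄ = 0.0029 kg/kg → 0.0029 × 20000 / 9.8 = 5.92 mm
PW = 15.64 + 14.69 + 18.11 + 5.92 = 54.36 ≈ 54.4 mm.
Rainfall = ε × PW = 0.32 × 54.4 = 17.4 mm.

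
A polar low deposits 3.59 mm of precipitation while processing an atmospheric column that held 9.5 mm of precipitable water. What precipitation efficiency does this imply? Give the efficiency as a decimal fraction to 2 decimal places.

ε = precipitation / PW = 3.59 / 9.5 = 0.38.

ε ≈ 0.38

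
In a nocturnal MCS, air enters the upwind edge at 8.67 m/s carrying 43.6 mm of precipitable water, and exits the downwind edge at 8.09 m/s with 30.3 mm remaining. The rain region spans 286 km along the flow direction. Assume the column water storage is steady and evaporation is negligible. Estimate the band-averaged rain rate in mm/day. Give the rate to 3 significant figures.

Column moisture flux per unit crosswind length is F = V × PW.
Inflow: F_in = 8.67 × 43.6 = 378.012 mm·m/s
Outflow: F_out = 8.09 × 30.3 = 245.127 mm·m/s
Steady-state rate R = (F_in − F_out)/L = (378.012 − 245.127) / 286000 m = 4.646e-04 mm/s.
R = 4.646e-04 × 3600 × 24 = 40.1 mm/day.

R ≈ 40.1 mm/day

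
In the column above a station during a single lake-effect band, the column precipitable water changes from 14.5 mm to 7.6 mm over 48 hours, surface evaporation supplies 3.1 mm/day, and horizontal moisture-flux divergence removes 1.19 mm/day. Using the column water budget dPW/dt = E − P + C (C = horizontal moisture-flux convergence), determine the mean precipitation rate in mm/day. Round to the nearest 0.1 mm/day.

P ≈ 5.4 mm/day

dPW/dt = (7.6 − 14.5) mm / (48/24 day) = -3.450 mm/day.
P = E + C − dPW/dt = 3.1 + (-1.19) − (-3.450) = 5.4 mm/day.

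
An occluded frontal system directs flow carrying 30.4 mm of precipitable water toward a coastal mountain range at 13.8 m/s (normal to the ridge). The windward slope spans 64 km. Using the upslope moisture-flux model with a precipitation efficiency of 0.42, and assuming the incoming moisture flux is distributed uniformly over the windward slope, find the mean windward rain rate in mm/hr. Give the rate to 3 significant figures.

R ≈ 9.91 mm/hr

Incoming column moisture flux per unit ridge length: F = V × PW = 13.8 × 30.4 = 419.52 mm·m/s.
Spread over the 64 km slope with efficiency ε = 0.42: R = ε·F/W = 0.42 × 419.52 / 64000 m = 2.753e-03 mm/s.
R = 2.753e-03 × 3600 = 9.91 mm/hr.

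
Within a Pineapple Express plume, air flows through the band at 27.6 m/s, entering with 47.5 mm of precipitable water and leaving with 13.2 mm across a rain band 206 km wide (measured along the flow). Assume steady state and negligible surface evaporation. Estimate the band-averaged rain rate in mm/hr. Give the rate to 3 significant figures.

Column moisture flux per unit crosswind length is F = V × PW.
Inflow: F_in = 27.6 × 47.5 = 1311 mm·m/s
Outflow: F_out = 27.6 × 13.2 = 364.32 mm·m/s
Steady-state rate R = (F_in − F_out)/L = (1311 − 364.32) / 206000 m = 4.596e-03 mm/s.
R = 4.596e-03 × 3600 = 16.5 mm/hr.

R ≈ 16.5 mm/hr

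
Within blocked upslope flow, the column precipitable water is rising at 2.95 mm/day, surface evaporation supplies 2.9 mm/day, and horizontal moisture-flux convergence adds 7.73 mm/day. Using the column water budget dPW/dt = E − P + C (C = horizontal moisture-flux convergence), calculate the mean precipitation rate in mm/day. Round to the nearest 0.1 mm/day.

dPW/dt = +2.95 mm/day.
P = E + C − dPW/dt = 2.9 + (7.73) − (+2.95) = 7.7 mm/day.

P ≈ 7.7 mm/day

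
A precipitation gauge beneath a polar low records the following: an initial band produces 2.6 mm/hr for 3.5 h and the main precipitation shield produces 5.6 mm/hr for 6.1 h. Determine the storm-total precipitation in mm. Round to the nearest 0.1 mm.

Total = Σ Rᵢ Δtᵢ = 2.6 × 3.5 + 5.6 × 6.1
      = 9.1 + 34.16 = 43.3 mm.

total ≈ 43.3 mm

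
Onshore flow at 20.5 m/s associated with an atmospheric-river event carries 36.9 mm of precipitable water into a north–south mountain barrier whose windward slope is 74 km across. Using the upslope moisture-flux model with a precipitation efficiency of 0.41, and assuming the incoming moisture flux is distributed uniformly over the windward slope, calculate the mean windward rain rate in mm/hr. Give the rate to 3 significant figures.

R ≈ 15.1 mm/hr

Incoming column moisture flux per unit ridge length: F = V × PW = 20.5 × 36.9 = 756.45 mm·m/s.
Spread over the 74 km slope with efficiency ε = 0.41: R = ε·F/W = 0.41 × 756.45 / 74000 m = 4.191e-03 mm/s.
R = 4.191e-03 × 3600 = 15.1 mm/hr.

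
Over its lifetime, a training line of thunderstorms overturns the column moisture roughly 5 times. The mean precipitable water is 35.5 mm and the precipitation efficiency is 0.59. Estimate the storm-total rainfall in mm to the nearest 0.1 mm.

Each cycle deposits ε × PW = 0.59 × 35.5 = 20.945 mm.
Over 5 cycles: 5 × 20.945 = 104.7 mm.

rainfall ≈ 104.7 mm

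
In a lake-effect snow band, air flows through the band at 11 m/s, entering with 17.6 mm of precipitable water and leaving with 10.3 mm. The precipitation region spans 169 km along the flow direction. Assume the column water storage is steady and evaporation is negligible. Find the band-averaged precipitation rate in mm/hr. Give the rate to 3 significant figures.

Column moisture flux per unit crosswind length is F = V × PW.
Inflow: F_in = 11 × 17.6 = 193.6 mm·m/s
Outflow: F_out = 11 × 10.3 = 113.3 mm·m/s
Steady-state rate R = (F_in − F_out)/L = (193.6 − 113.3) / 169000 m = 4.751e-04 mm/s.
R = 4.751e-04 × 3600 = 1.71 mm/hr.

R ≈ 1.71 mm/hr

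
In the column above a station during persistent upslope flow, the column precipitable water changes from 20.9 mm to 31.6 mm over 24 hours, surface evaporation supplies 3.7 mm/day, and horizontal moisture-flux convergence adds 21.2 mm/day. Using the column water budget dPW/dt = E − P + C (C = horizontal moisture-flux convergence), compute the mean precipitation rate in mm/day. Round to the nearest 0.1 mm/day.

dPW/dt = (31.6 − 20.9) mm / (24/24 day) = +10.700 mm/day.
P = E + C − dPW/dt = 3.7 + (21.2) − (+10.700) = 14.2 mm/day.

P ≈ 14.2 mm/day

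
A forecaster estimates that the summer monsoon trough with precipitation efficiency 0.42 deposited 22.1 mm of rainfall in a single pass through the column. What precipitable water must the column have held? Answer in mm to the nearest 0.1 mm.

PW ≈ 52.6 mm

PW = rainfall / ε = 22.1 / 0.42 = 52.6 mm.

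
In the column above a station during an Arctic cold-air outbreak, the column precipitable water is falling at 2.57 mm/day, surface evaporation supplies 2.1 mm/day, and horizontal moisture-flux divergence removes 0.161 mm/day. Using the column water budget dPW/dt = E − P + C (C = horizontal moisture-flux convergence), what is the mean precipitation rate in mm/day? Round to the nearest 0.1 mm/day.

dPW/dt = -2.57 mm/day.
P = E + C − dPW/dt = 2.1 + (-0.161) − (-2.57) = 4.5 mm/day.

P ≈ 4.5 mm/day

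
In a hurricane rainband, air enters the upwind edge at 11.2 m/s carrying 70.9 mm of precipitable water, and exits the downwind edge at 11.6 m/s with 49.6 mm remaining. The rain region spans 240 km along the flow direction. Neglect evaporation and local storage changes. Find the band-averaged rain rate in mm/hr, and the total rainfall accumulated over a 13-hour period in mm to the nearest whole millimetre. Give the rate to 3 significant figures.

Column moisture flux per unit crosswind length is F = V × PW.
Inflow: F_in = 11.2 × 70.9 = 794.08 mm·m/s
Outflow: F_out = 11.6 × 49.6 = 575.36 mm·m/s
Steady-state rate R = (F_in − F_out)/L = (794.08 − 575.36) / 240000 m = 9.113e-04 mm/s.
R = 9.113e-04 × 3600 = 3.28 mm/hr.
Over 13 h: total = 3.28 × 13 = 42.64 ≈ 43 mm.

R ≈ 3.28 mm/hr; total ≈ 43 mm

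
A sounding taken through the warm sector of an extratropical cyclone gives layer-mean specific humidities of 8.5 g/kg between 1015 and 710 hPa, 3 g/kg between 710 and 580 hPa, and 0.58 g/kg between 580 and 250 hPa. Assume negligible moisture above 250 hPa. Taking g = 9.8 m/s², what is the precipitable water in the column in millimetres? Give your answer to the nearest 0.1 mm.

Precipitable water is the column-integrated vapour mass per unit area: PW = (1/g) Σ q̄ Δp, with q in kg/kg and Δp in Pa (1 kg/m² of water = 1 mm).
Layer 1015–710 hPa: Δp = 305 hPa = 30500 Pa, q̄ = 0.0085 kg/kg → 0.0085 × 30500 / 9.8 = 26.45 mm
Layer 710–580 hPa: Δp = 130 hPa = 13000 Pa, q̄ = 0.003 kg/kg → 0.003 × 13000 / 9.8 = 3.98 mm
Layer 580–250 hPa: Δp = 330 hPa = 33000 Pa, q̄ = 0.00058 kg/kg → 0.00058 × 33000 / 9.8 = 1.95 mm
PW = 26.45 + 3.98 + 1.95 = 32.38 ≈ 32.4 mm.

PW ≈ 32.4 mm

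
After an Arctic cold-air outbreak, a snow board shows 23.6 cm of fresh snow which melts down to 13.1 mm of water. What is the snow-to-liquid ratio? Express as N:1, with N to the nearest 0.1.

Ratio = snow depth / SWE = 236 mm / 13.1 mm = 18.0, i.e. 18.0:1.

ratio ≈ 18.0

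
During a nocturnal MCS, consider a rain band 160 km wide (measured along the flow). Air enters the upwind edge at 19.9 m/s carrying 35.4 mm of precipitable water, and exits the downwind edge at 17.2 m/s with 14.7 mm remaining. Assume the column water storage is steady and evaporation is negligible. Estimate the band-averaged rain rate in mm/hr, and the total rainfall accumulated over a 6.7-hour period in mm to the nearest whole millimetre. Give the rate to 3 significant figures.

Column moisture flux per unit crosswind length is F = V × PW.
Inflow: F_in = 19.9 × 35.4 = 704.46 mm·m/s
Outflow: F_out = 17.2 × 14.7 = 252.84 mm·m/s
Steady-state rate R = (F_in − F_out)/L = (704.46 − 252.84) / 160000 m = 2.823e-03 mm/s.
R = 2.823e-03 × 3600 = 10.2 mm/hr.
Over 6.7 h: total = 10.2 × 6.7 = 68.34 ≈ 68 mm.

R ≈ 10.2 mm/hr; total ≈ 68 mm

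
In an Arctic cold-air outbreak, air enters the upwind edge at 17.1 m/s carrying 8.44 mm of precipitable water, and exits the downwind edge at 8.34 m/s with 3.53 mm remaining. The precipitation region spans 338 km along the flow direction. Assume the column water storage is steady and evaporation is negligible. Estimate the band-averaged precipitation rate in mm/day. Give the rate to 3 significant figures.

Column moisture flux per unit crosswind length is F = V × PW.
Inflow: F_in = 17.1 × 8.44 = 144.324 mm·m/s
Outflow: F_out = 8.34 × 3.53 = 29.4402 mm·m/s
Steady-state rate R = (F_in − F_out)/L = (144.324 − 29.4402) / 338000 m = 3.399e-04 mm/s.
R = 3.399e-04 × 3600 × 24 = 29.4 mm/day.

R ≈ 29.4 mm/day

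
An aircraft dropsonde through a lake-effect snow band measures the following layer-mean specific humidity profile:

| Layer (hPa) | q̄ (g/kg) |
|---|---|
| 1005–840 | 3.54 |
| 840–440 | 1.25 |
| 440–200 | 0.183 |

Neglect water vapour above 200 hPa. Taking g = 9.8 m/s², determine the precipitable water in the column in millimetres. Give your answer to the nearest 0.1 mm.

PW ≈ 11.5 mm

Precipitable water is the column-integrated vapour mass per unit area: PW = (1/g) Σ q̄ Δp, with q in kg/kg and Δp in Pa (1 kg/m² of water = 1 mm).
Layer 1005–840 hPa: Δp = 165 hPa = 16500 Pa, q̄ = 0.00354 kg/kg → 0.00354 × 16500 / 9.8 = 5.96 mm
Layer 840–440 hPa: Δp = 400 hPa = 40000 Pa, q̄ = 0.00125 kg/kg → 0.00125 × 40000 / 9.8 = 5.10 mm
Layer 440–200 hPa: Δp = 240 hPa = 24000 Pa, q̄ = 0.000183 kg/kg → 0.000183 × 24000 / 9.8 = 0.45 mm
PW = 5.96 + 5.10 + 0.45 = 11.51 ≈ 11.5 mm.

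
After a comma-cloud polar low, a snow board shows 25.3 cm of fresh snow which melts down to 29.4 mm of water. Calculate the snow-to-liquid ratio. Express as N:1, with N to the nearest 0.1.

ratio ≈ 8.6

Ratio = snow depth / SWE = 253 mm / 29.4 mm = 8.6, i.e. 8.6:1.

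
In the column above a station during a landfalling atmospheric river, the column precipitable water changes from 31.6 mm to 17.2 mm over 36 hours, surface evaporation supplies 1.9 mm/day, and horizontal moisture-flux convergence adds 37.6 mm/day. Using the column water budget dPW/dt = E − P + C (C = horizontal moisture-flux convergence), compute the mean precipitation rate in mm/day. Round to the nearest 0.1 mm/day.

P ≈ 49.1 mm/day

dPW/dt = (17.2 − 31.6) mm / (36/24 day) = -9.600 mm/day.
P = E + C − dPW/dt = 1.9 + (37.6) − (-9.600) = 49.1 mm/day.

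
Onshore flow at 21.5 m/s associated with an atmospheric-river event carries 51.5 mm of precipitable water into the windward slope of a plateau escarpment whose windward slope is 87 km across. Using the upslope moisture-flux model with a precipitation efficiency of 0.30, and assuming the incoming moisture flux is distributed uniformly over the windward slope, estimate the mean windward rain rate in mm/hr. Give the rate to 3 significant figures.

R ≈ 13.7 mm/hr

Incoming column moisture flux per unit ridge length: F = V × PW = 21.5 × 51.5 = 1107.25 mm·m/s.
Spread over the 87 km slope with efficiency ε = 0.30: R = ε·F/W = 0.30 × 1107.25 / 87000 m = 3.818e-03 mm/s.
R = 3.818e-03 × 3600 = 13.7 mm/hr.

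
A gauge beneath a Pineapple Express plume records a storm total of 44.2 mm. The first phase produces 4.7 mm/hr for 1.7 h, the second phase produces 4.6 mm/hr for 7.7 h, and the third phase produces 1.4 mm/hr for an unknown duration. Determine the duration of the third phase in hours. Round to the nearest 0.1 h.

Known phases: 4.7 × 1.7 + 4.6 × 7.7 = 7.99 + 35.42 = 43.41 mm.
Remaining depth = 44.2 − 43.41 = 0.79 mm.
Duration = 0.79 / 1.4 = 0.6 h.

duration ≈ 0.6 h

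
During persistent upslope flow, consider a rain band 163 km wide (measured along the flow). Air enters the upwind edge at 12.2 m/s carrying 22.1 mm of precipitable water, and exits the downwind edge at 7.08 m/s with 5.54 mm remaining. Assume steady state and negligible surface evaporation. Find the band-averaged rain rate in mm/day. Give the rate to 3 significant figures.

Column moisture flux per unit crosswind length is F = V × PW.
Inflow: F_in = 12.2 × 22.1 = 269.62 mm·m/s
Outflow: F_out = 7.08 × 5.54 = 39.2232 mm·m/s
Steady-state rate R = (F_in − F_out)/L = (269.62 − 39.2232) / 163000 m = 1.413e-03 mm/s.
R = 1.413e-03 × 3600 × 24 = 122 mm/day.

R ≈ 122 mm/day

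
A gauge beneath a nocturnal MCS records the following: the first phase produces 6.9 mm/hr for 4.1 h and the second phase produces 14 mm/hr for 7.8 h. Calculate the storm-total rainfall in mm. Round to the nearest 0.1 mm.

total ≈ 137.5 mm

Total = Σ Rᵢ Δtᵢ = 6.9 × 4.1 + 14 × 7.8
      = 28.29 + 109.2 = 137.5 mm.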